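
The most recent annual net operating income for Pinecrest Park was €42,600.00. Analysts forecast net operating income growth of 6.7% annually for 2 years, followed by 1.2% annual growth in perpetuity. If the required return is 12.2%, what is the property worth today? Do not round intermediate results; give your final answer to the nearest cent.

€433475.88

D_1 = 45454.20000
D_2 = 48499.63140
Terminal value at year 2: TV = D_2×(1+g_2)/(r−g_2) = 49081.62698/0.11 = 446196.60888
P_0 = D_1/(1+r)^1 + D_2/(1+r)^2 + TV/(1+r)^2
    = 40511.76471 + 38525.89389 + 354438.22376 = 433475.88235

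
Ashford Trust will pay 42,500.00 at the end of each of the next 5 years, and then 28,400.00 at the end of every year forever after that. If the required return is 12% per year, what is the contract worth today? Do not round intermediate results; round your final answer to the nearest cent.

PV of 5-year annuity: 42,500.00 × [1 − (1+0.12)^−5] / 0.12 = 153202.98860
Perpetuity value at year 5: 28,400.00 / 0.12 = 236666.66667
PV of perpetuity: 236666.66667 / (1+0.12)^5 = 134291.02252
Total PV = 153202.98860 + 134291.02252 = 287494.01112

287494.01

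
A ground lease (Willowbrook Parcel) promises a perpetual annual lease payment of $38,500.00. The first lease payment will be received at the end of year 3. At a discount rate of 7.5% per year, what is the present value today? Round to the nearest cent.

Value at end of year 2: C / r = $38,500.00 / 0.075 = $513,333.3333
Discount to today: PV = $513,333.3333 / (1 + 0.075)^2 = $513,333.3333 / 1.155625 = $444,204.07

$444204.07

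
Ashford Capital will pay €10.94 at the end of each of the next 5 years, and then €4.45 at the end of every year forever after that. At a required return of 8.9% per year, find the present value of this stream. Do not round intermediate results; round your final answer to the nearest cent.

€75.31

PV of 5-year annuity: €10.94 × [1 − (1+0.089)^−5] / 0.089 = 42.66343
Perpetuity value at year 5: €4.45 / 0.089 = 50.00000
PV of perpetuity: 50.00000 / (1+0.089)^5 = 32.64605
Total PV = 42.66343 + 32.64605 = 75.30947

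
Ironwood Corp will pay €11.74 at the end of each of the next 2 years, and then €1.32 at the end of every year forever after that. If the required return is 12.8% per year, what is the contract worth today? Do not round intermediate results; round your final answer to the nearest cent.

PV of 2-year annuity: €11.74 × [1 − (1+0.128)^−2] / 0.128 = 19.63458
Perpetuity value at year 2: €1.32 / 0.128 = 10.31250
PV of perpetuity: 10.31250 / (1+0.128)^2 = 8.10486
Total PV = 19.63458 + 8.10486 = 27.73944

€27.74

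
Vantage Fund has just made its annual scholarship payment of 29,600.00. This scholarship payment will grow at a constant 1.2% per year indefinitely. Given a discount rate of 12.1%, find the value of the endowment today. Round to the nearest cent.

D₁ = D₀ × (1 + g) = 29,600.00 × 1.012 = 29,955.2000
Growing perpetuity: P = D₁ / (r − g) = 29,955.2000 / (0.121 − 0.012) = 274,818.35

274818.35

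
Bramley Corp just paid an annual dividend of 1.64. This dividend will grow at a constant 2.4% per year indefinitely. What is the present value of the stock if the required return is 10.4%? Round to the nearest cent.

D₁ = D₀ × (1 + g) = 1.64 × 1.024 = 1.6794
Growing perpetuity: P = D₁ / (r − g) = 1.6794 / (0.104 − 0.024) = 20.99

20.99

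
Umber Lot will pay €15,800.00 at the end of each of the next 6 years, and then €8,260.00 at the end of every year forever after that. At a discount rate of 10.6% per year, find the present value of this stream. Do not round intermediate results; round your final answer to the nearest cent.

PV of 6-year annuity: €15,800.00 × [1 − (1+0.106)^−6] / 0.106 = 67619.84881
Perpetuity value at year 6: €8,260.00 / 0.106 = 77924.52830
PV of perpetuity: 77924.52830 / (1+0.106)^6 = 42573.89848
Total PV = 67619.84881 + 42573.89848 = 110193.74729

€110193.75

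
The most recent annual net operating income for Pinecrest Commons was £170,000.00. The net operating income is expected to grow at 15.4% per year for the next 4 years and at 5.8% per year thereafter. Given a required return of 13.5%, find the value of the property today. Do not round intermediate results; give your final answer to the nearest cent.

D_1 = 196180.00000
D_2 = 226391.72000
D_3 = 261256.04488
D_4 = 301489.47579
Terminal value at year 4: TV = D_4×(1+g_2)/(r−g_2) = 318975.86539/0.077 = 4142543.70633
P_0 = D_1/(1+r)^1 + D_2/(1+r)^2 + D_3/(1+r)^3 + D_4/(1+r)^4 + TV/(1+r)^4
    = 172845.81498 + 175739.26915 + 178681.16000 + 181672.29836 + 2496224.56707 = 3205163.10956

£3205163.11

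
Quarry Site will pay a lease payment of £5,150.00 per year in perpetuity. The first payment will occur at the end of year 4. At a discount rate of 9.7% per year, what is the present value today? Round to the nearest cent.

Value at end of year 3: C / r = £5,150.00 / 0.097 = £53,092.7835
Discount to today: PV = £53,092.7835 / (1 + 0.097)^3 = £53,092.7835 / 1.320140 = £40,217.55

£40217.55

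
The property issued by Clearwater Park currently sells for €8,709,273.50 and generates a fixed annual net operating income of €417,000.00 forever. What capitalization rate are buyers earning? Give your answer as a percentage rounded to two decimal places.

P = C/r ⇒ r = C/P = €417,000.00/€8,709,273.50 = 0.047880

4.79%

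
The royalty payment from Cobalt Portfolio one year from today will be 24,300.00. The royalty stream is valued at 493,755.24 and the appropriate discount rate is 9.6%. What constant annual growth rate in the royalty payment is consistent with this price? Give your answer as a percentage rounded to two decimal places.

P = D₁/(r−g) ⇒ g = r − D₁/P = 0.096 − 24,300.00/493,755.24 = 0.046785

4.68%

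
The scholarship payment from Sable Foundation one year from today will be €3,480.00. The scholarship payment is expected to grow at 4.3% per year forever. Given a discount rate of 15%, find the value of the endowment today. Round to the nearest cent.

Growing perpetuity: P = D₁ / (r − g) = €3,480.0000 / (0.15 − 0.043) = €32,523.36

€32523.36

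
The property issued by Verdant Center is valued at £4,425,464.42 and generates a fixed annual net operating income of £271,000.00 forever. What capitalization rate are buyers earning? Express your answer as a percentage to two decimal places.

P = C/r ⇒ r = C/P = £271,000.00/£4,425,464.42 = 0.061237

6.12%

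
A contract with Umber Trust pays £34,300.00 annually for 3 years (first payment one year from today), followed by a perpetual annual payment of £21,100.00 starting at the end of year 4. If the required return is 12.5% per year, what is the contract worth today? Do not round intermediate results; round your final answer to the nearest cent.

PV of 3-year annuity: £34,300.00 × [1 − (1+0.125)^−3] / 0.125 = 81680.10974
Perpetuity value at year 3: £21,100.00 / 0.125 = 168800.00000
PV of perpetuity: 168800.00000 / (1+0.125)^3 = 118553.63512
Total PV = 81680.10974 + 118553.63512 = 200233.74486

£200233.74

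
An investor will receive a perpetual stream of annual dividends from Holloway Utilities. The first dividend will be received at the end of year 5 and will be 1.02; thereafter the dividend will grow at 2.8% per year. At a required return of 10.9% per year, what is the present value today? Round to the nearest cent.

Value at end of year 4: C₁ / (r − g) = 1.02 / (0.109 − 0.028) = 12.5926
Discount to today: PV = 12.5926 / (1 + 0.109)^4 = 12.5926 / 1.512607 = 8.33

8.33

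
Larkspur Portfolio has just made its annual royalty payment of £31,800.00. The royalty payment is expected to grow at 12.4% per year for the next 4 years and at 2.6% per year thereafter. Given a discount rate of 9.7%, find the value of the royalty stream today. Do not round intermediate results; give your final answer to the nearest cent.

£641693.15

D_1 = 35743.20000
D_2 = 40175.35680
D_3 = 45157.10104
D_4 = 50756.58157
Terminal value at year 4: TV = D_4×(1+g_2)/(r−g_2) = 52076.25269/0.071 = 733468.34779
P_0 = D_1/(1+r)^1 + D_2/(1+r)^2 + D_3/(1+r)^3 + D_4/(1+r)^4 + TV/(1+r)^4
    = 32582.68004 + 33384.62385 + 34206.30557 + 35048.21099 + 506471.33063 = 641693.15107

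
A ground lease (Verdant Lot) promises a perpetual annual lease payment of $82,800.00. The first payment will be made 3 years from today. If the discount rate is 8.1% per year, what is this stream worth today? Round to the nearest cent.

$874770.10

Value at end of year 2: C / r = $82,800.00 / 0.081 = $1,022,222.2222
Discount to today: PV = $1,022,222.2222 / (1 + 0.081)^2 = $1,022,222.2222 / 1.168561 = $874,770.10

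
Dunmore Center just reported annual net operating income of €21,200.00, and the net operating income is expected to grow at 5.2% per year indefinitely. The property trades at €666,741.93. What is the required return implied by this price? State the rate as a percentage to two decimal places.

8.54%

D₁ = €21,200.00 × 1.052 = €22,302.4000
P = D₁/(r − g) ⇒ r = D₁/P + g = €22,302.4000/€666,741.93 + 0.052 = 0.033450 + 0.052 = 0.085450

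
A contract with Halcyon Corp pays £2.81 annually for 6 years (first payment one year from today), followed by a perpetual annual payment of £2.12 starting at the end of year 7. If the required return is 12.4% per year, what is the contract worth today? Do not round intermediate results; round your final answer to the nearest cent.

£19.90

PV of 6-year annuity: £2.81 × [1 − (1+0.124)^−6] / 0.124 = 11.42335
Perpetuity value at year 6: £2.12 / 0.124 = 17.09677
PV of perpetuity: 17.09677 / (1+0.124)^6 = 8.47845
Total PV = 11.42335 + 8.47845 = 19.90180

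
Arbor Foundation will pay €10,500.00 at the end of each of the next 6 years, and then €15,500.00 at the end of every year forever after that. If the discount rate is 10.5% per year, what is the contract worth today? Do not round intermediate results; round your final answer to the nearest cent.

€126158.15

PV of 6-year annuity: €10,500.00 × [1 − (1+0.105)^−6] / 0.105 = 45067.88357
Perpetuity value at year 6: €15,500.00 / 0.105 = 147619.04762
PV of perpetuity: 147619.04762 / (1+0.105)^6 = 81090.26711
Total PV = 45067.88357 + 81090.26711 = 126158.15068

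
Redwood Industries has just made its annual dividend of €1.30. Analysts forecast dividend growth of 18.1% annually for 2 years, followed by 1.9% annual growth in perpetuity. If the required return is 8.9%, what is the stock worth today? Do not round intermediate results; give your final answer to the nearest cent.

D_1 = 1.53530
D_2 = 1.81319
Terminal value at year 2: TV = D_2×(1+g_2)/(r−g_2) = 1.84764/0.07 = 26.39486
P_0 = D_1/(1+r)^1 + D_2/(1+r)^2 + TV/(1+r)^2
    = 1.40983 + 1.52893 + 22.25684 = 25.19560

€25.20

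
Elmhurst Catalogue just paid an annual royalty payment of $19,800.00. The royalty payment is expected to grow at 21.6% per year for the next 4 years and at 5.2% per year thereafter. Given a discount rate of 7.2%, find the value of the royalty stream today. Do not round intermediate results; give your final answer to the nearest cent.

D_1 = 24076.80000
D_2 = 29277.38880
D_3 = 35601.30478
D_4 = 43291.18661
Terminal value at year 4: TV = D_4×(1+g_2)/(r−g_2) = 45542.32832/0.02 = 2277116.41587
P_0 = D_1/(1+r)^1 + D_2/(1+r)^2 + D_3/(1+r)^3 + D_4/(1+r)^4 + TV/(1+r)^4
    = 22459.70149 + 25476.67632 + 28898.91642 + 32780.86042 + 1724273.25807 = 1833889.41273

$1833889.41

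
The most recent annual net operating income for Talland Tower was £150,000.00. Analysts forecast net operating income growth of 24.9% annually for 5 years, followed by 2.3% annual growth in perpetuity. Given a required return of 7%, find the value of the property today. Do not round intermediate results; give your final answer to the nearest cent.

£8297202.65

D_1 = 187350.00000
D_2 = 234000.15000
D_3 = 292266.18735
D_4 = 365040.46800
D_5 = 455935.54453
Terminal value at year 5: TV = D_5×(1+g_2)/(r−g_2) = 466422.06206/0.047 = 9923873.66078
P_0 = D_1/(1+r)^1 + D_2/(1+r)^2 + D_3/(1+r)^3 + D_4/(1+r)^4 + D_5/(1+r)^5 + TV/(1+r)^5
    = 175093.45794 + 204384.79343 + 238576.26822 + 278487.62524 + 325075.74199 + 7075584.76707 = 8297202.65390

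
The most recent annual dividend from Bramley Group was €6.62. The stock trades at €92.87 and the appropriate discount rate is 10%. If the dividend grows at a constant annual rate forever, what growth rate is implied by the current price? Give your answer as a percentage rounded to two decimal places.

2.68%

P = D₀(1+g)/(r−g) ⇒ P(r−g) = D₀(1+g) ⇒ g(P+D₀) = P·r − D₀
g = (P·r − D₀)/(P + D₀) = (€92.87×0.1 − €6.62) / (€92.87 + €6.62) = 0.026807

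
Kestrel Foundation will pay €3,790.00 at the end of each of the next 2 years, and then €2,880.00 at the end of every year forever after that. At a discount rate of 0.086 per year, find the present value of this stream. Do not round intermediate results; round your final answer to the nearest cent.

PV of 2-year annuity: €3,790.00 × [1 − (1+0.086)^−2] / 0.086 = 6703.38037
Perpetuity value at year 2: €2,880.00 / 0.086 = 33488.37209
PV of perpetuity: 33488.37209 / (1+0.086)^2 = 28394.51049
Total PV = 6703.38037 + 28394.51049 = 35097.89086

€35097.89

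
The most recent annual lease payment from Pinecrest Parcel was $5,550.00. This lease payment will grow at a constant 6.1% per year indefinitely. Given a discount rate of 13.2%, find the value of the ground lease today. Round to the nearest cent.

$82937.32

D₁ = D₀ × (1 + g) = $5,550.00 × 1.061 = $5,888.5500
Growing perpetuity: P = D₁ / (r − g) = $5,888.5500 / (0.132 − 0.061) = $82,937.32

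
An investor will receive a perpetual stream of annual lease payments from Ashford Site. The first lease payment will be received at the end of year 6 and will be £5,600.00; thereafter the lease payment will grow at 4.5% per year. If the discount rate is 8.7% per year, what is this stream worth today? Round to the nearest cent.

£87859.96

Value at end of year 5: C₁ / (r − g) = £5,600.00 / (0.087 − 0.045) = £133,333.3333
Discount to today: PV = £133,333.3333 / (1 + 0.087)^5 = £133,333.3333 / 1.517566 = £87,859.96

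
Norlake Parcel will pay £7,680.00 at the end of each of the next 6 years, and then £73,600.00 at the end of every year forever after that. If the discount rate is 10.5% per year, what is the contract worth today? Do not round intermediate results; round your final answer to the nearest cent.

£418011.92

PV of 6-year annuity: £7,680.00 × [1 − (1+0.105)^−6] / 0.105 = 32963.93770
Perpetuity value at year 6: £73,600.00 / 0.105 = 700952.38095
PV of perpetuity: 700952.38095 / (1+0.105)^6 = 385047.97801
Total PV = 32963.93770 + 385047.97801 = 418011.91571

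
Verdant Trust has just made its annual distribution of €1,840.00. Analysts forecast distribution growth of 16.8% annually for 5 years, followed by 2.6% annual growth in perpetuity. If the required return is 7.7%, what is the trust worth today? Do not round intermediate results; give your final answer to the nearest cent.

€67342.36

D_1 = 2149.12000
D_2 = 2510.17216
D_3 = 2931.88108
D_4 = 3424.43710
D_5 = 3999.74254
Terminal value at year 5: TV = D_5×(1+g_2)/(r−g_2) = 4103.73584/0.051 = 80465.40871
P_0 = D_1/(1+r)^1 + D_2/(1+r)^2 + D_3/(1+r)^3 + D_4/(1+r)^4 + D_5/(1+r)^5 + TV/(1+r)^5
    = 1995.46890 + 2164.07397 + 2346.92516 + 2545.22618 + 2760.28243 + 55530.38763 = 67342.36426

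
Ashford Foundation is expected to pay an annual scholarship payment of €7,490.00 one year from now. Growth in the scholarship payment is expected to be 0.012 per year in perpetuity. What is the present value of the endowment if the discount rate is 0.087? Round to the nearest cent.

Growing perpetuity: P = D₁ / (r − g) = €7,490.0000 / (0.087 − 0.012) = €99,866.67

€99866.67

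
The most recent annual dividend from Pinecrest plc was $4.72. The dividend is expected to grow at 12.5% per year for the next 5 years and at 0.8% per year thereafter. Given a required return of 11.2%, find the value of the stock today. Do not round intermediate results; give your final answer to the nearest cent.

$72.93

D_1 = 5.31000
D_2 = 5.97375
D_3 = 6.72047
D_4 = 7.56053
D_5 = 8.50559
Terminal value at year 5: TV = D_5×(1+g_2)/(r−g_2) = 8.57364/0.104 = 82.43883
P_0 = D_1/(1+r)^1 + D_2/(1+r)^2 + D_3/(1+r)^3 + D_4/(1+r)^4 + D_5/(1+r)^5 + TV/(1+r)^5
    = 4.77518 + 4.83100 + 4.88748 + 4.94462 + 5.00243 + 48.48505 = 72.92577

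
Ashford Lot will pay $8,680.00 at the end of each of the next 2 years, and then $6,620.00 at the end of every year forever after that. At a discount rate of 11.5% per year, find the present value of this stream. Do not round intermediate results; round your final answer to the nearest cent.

PV of 2-year annuity: $8,680.00 × [1 − (1+0.115)^−2] / 0.115 = 14766.59494
Perpetuity value at year 2: $6,620.00 / 0.115 = 57565.21739
PV of perpetuity: 57565.21739 / (1+0.115)^2 = 46303.13692
Total PV = 14766.59494 + 46303.13692 = 61069.73186

$61069.73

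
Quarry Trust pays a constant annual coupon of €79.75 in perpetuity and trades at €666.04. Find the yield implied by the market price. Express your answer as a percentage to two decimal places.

P = C/r ⇒ r = C/P = €79.75/€666.04 = 0.119738

11.97%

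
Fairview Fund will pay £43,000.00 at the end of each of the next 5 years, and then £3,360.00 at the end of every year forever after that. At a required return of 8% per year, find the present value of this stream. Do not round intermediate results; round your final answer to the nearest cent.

PV of 5-year annuity: £43,000.00 × [1 − (1+0.08)^−5] / 0.08 = 171686.53159
Perpetuity value at year 5: £3,360.00 / 0.08 = 42000.00000
PV of perpetuity: 42000.00000 / (1+0.08)^5 = 28584.49428
Total PV = 171686.53159 + 28584.49428 = 200271.02587

£200271.03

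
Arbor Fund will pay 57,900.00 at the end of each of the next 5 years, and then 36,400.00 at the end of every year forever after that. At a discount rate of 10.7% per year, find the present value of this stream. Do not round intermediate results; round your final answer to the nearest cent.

PV of 5-year annuity: 57,900.00 × [1 − (1+0.107)^−5] / 0.107 = 215617.23163
Perpetuity value at year 5: 36,400.00 / 0.107 = 340186.91589
PV of perpetuity: 340186.91589 / (1+0.107)^5 = 204634.80481
Total PV = 215617.23163 + 204634.80481 = 420252.03644

420252.04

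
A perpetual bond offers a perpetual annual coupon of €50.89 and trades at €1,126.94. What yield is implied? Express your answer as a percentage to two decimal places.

P = C/r ⇒ r = C/P = €50.89/€1,126.94 = 0.045158

4.52%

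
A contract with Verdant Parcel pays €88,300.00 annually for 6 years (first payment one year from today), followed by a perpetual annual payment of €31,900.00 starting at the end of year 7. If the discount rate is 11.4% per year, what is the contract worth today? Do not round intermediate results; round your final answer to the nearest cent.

PV of 6-year annuity: €88,300.00 × [1 − (1+0.114)^−6] / 0.114 = 369291.16946
Perpetuity value at year 6: €31,900.00 / 0.114 = 279824.56140
PV of perpetuity: 279824.56140 / (1+0.114)^6 = 146411.33031
Total PV = 369291.16946 + 146411.33031 = 515702.49977

€515702.50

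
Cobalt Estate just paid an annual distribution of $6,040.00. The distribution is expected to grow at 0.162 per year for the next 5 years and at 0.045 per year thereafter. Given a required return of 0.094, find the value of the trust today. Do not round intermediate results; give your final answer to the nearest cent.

D_1 = 7018.48000
D_2 = 8155.47376
D_3 = 9476.66051
D_4 = 11011.87951
D_5 = 12795.80399
Terminal value at year 5: TV = D_5×(1+g_2)/(r−g_2) = 13371.61517/0.049 = 272890.10555
P_0 = D_1/(1+r)^1 + D_2/(1+r)^2 + D_3/(1+r)^3 + D_4/(1+r)^4 + D_5/(1+r)^5 + TV/(1+r)^5
    = 6415.42962 + 6814.19489 + 7237.74631 + 7687.62451 + 8165.46589 + 174141.05825 = 210461.51947

$210461.52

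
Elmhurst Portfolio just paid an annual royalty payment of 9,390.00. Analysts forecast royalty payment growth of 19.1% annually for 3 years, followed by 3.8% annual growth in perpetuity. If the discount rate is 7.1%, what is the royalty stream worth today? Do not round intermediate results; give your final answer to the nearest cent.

441144.86

D_1 = 11183.49000
D_2 = 13319.53659
D_3 = 15863.56808
Terminal value at year 3: TV = D_3×(1+g_2)/(r−g_2) = 16466.38367/0.033 = 498981.32320
P_0 = D_1/(1+r)^1 + D_2/(1+r)^2 + D_3/(1+r)^3 + TV/(1+r)^3
    = 10442.10084 + 11612.08413 + 12913.15798 + 406177.51463 = 441144.85758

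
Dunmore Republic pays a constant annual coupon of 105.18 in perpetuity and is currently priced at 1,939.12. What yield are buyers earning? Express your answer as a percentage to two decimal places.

P = C/r ⇒ r = C/P = 105.18/1,939.12 = 0.054241

5.42%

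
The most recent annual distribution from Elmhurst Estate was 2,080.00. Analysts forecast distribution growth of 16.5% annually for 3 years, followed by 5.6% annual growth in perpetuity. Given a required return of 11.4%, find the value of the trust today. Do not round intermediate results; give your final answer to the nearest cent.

50142.30

D_1 = 2423.20000
D_2 = 2823.02800
D_3 = 3288.82762
Terminal value at year 3: TV = D_3×(1+g_2)/(r−g_2) = 3473.00197/0.058 = 59879.34425
P_0 = D_1/(1+r)^1 + D_2/(1+r)^2 + D_3/(1+r)^3 + TV/(1+r)^3
    = 2175.22442 + 2274.80830 + 2378.95123 + 43313.31892 = 50142.30286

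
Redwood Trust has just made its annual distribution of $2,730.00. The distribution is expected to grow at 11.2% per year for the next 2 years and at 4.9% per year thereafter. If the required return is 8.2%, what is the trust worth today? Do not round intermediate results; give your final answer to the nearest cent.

D_1 = 3035.76000
D_2 = 3375.76512
Terminal value at year 2: TV = D_2×(1+g_2)/(r−g_2) = 3541.17761/0.033 = 107308.41245
P_0 = D_1/(1+r)^1 + D_2/(1+r)^2 + TV/(1+r)^2
    = 2805.69316 + 2883.48502 + 91659.87240 = 97349.05058

$97349.05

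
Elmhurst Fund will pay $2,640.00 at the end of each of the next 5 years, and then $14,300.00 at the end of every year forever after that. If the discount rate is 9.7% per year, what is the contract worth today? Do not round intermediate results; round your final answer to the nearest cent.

PV of 5-year annuity: $2,640.00 × [1 − (1+0.097)^−5] / 0.097 = 10084.85031
Perpetuity value at year 5: $14,300.00 / 0.097 = 147422.68041
PV of perpetuity: 147422.68041 / (1+0.097)^5 = 92796.40792
Total PV = 10084.85031 + 92796.40792 = 102881.25823

$102881.26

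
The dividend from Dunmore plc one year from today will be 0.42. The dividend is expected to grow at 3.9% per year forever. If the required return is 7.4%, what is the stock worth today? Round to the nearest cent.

12.00

Growing perpetuity: P = D₁ / (r − g) = 0.4200 / (0.074 − 0.039) = 12.00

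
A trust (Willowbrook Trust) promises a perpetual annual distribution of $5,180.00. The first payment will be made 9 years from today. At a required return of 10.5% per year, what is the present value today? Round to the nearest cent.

$22194.34

Value at end of year 8: C / r = $5,180.00 / 0.105 = $49,333.3333
Discount to today: PV = $49,333.3333 / (1 + 0.105)^8 = $49,333.3333 / 2.222789 = $22,194.34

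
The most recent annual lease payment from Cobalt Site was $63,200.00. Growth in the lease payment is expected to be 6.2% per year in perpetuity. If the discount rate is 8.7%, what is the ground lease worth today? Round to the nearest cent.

$2684736.00

D₁ = D₀ × (1 + g) = $63,200.00 × 1.062 = $67,118.4000
Growing perpetuity: P = D₁ / (r − g) = $67,118.4000 / (0.087 − 0.062) = $2,684,736.00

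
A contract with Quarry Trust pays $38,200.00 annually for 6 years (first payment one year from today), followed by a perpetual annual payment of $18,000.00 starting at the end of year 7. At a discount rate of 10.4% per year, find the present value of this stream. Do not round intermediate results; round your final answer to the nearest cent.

$260031.44

PV of 6-year annuity: $38,200.00 × [1 − (1+0.104)^−6] / 0.104 = 164438.74145
Perpetuity value at year 6: $18,000.00 / 0.104 = 173076.92308
PV of perpetuity: 173076.92308 / (1+0.104)^6 = 95592.69936
Total PV = 164438.74145 + 95592.69936 = 260031.44080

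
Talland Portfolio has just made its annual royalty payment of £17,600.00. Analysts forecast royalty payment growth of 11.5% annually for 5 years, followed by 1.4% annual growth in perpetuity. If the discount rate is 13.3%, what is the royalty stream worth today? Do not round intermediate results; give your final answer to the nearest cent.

£222323.05

D_1 = 19624.00000
D_2 = 21880.76000
D_3 = 24397.04740
D_4 = 27202.70785
D_5 = 30331.01925
Terminal value at year 5: TV = D_5×(1+g_2)/(r−g_2) = 30755.65352/0.119 = 258450.86994
P_0 = D_1/(1+r)^1 + D_2/(1+r)^2 + D_3/(1+r)^3 + D_4/(1+r)^4 + D_5/(1+r)^5 + TV/(1+r)^5
    = 17320.38835 + 17045.21890 + 16774.42107 + 16507.92541 + 16245.66358 + 138429.43586 = 222323.05316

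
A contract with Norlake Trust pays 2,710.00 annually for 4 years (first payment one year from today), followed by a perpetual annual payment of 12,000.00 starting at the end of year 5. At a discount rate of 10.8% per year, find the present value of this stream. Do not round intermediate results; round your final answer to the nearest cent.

82165.88

PV of 4-year annuity: 2,710.00 × [1 − (1+0.108)^−4] / 0.108 = 8443.65621
Perpetuity value at year 4: 12,000.00 / 0.108 = 111111.11111
PV of perpetuity: 111111.11111 / (1+0.108)^4 = 73722.22752
Total PV = 8443.65621 + 73722.22752 = 82165.88373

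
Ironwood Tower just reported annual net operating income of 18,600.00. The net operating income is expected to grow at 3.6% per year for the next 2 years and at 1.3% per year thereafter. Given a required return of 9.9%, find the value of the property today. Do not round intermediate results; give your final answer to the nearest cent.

228754.38

D_1 = 19269.60000
D_2 = 19963.30560
Terminal value at year 2: TV = D_2×(1+g_2)/(r−g_2) = 20222.82857/0.086 = 235149.16945
P_0 = D_1/(1+r)^1 + D_2/(1+r)^2 + TV/(1+r)^2
    = 17533.75796 + 16528.63808 + 194691.98109 = 228754.37713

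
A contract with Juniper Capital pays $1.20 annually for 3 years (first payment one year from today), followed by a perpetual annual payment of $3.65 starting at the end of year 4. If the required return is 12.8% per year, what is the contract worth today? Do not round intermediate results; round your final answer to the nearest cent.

PV of 3-year annuity: $1.20 × [1 − (1+0.128)^−3] / 0.128 = 2.84303
Perpetuity value at year 3: $3.65 / 0.128 = 28.51562
PV of perpetuity: 28.51562 / (1+0.128)^3 = 19.86807
Total PV = 2.84303 + 19.86807 = 22.71110

$22.71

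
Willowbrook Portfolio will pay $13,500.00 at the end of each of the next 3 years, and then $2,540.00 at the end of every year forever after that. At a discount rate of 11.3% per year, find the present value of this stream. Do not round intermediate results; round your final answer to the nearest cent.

$49121.86

PV of 3-year annuity: $13,500.00 × [1 − (1+0.113)^−3] / 0.113 = 32818.77417
Perpetuity value at year 3: $2,540.00 / 0.113 = 22477.87611
PV of perpetuity: 22477.87611 / (1+0.113)^3 = 16303.08452
Total PV = 32818.77417 + 16303.08452 = 49121.85869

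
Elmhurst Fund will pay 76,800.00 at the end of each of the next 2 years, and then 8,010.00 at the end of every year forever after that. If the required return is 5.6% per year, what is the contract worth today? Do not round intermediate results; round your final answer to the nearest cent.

269865.30

PV of 2-year annuity: 76,800.00 × [1 − (1+0.056)^−2] / 0.056 = 141597.79614
Perpetuity value at year 2: 8,010.00 / 0.056 = 143035.71429
PV of perpetuity: 143035.71429 / (1+0.056)^2 = 128267.50664
Total PV = 141597.79614 + 128267.50664 = 269865.30278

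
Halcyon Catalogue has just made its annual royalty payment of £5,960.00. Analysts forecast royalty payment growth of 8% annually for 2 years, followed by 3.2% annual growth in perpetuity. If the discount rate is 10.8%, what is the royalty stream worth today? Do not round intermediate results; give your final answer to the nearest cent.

£88363.82

D_1 = 6436.80000
D_2 = 6951.74400
Terminal value at year 2: TV = D_2×(1+g_2)/(r−g_2) = 7174.19981/0.076 = 94397.36589
P_0 = D_1/(1+r)^1 + D_2/(1+r)^2 + TV/(1+r)^2
    = 5809.38628 + 5662.57869 + 76891.85795 = 88363.82291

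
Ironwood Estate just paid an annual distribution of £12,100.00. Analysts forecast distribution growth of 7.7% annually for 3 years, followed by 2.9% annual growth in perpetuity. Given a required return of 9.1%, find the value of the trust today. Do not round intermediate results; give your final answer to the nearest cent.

D_1 = 13031.70000
D_2 = 14035.14090
D_3 = 15115.84675
Terminal value at year 3: TV = D_3×(1+g_2)/(r−g_2) = 15554.20631/0.062 = 250874.29524
P_0 = D_1/(1+r)^1 + D_2/(1+r)^2 + D_3/(1+r)^3 + TV/(1+r)^3
    = 11944.72961 + 11791.45168 + 11640.14066 + 193188.78614 = 228565.10809

£228565.11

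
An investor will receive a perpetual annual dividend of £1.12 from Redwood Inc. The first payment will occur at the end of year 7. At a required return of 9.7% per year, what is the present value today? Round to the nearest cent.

£6.63

Value at end of year 6: C / r = £1.12 / 0.097 = £11.5464
Discount to today: PV = £11.5464 / (1 + 0.097)^6 = £11.5464 / 1.742769 = £6.63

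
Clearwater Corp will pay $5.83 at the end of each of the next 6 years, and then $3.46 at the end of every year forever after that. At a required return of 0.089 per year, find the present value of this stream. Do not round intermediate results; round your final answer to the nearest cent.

PV of 6-year annuity: $5.83 × [1 − (1+0.089)^−6] / 0.089 = 26.23106
Perpetuity value at year 6: $3.46 / 0.089 = 38.87640
PV of perpetuity: 38.87640 / (1+0.089)^6 = 23.30874
Total PV = 26.23106 + 23.30874 = 49.53980

$49.54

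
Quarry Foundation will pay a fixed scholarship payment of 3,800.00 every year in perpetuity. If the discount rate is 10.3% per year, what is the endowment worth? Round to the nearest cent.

Level perpetuity: PV = C / r = 3,800.00 / 0.103 = 36,893.20

36893.20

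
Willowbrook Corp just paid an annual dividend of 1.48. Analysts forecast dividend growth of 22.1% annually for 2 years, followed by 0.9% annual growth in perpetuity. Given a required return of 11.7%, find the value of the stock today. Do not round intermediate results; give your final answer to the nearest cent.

19.91

D_1 = 1.80708
D_2 = 2.20644
Terminal value at year 2: TV = D_2×(1+g_2)/(r−g_2) = 2.22630/0.108 = 20.61391
P_0 = D_1/(1+r)^1 + D_2/(1+r)^2 + TV/(1+r)^2
    = 1.61780 + 1.76843 + 16.52168 = 19.90790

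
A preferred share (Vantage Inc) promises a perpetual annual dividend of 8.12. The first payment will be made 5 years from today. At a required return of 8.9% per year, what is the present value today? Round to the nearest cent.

64.87

Value at end of year 4: C / r = 8.12 / 0.089 = 91.2360
Discount to today: PV = 91.2360 / (1 + 0.089)^4 = 91.2360 / 1.406409 = 64.87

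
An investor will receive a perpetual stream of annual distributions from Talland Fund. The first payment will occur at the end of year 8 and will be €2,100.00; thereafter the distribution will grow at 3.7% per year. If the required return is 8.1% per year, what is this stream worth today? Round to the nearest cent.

€27668.57

Value at end of year 7: C₁ / (r − g) = €2,100.00 / (0.081 − 0.037) = €47,727.2727
Discount to today: PV = €47,727.2727 / (1 + 0.081)^7 = €47,727.2727 / 1.724963 = €27,668.57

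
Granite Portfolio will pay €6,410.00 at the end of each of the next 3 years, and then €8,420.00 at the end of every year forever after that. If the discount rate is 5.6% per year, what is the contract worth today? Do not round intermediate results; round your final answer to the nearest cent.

€144944.38

PV of 3-year annuity: €6,410.00 × [1 − (1+0.056)^−3] / 0.056 = 17261.60375
Perpetuity value at year 3: €8,420.00 / 0.056 = 150357.14286
PV of perpetuity: 150357.14286 / (1+0.056)^3 = 127682.77413
Total PV = 17261.60375 + 127682.77413 = 144944.37788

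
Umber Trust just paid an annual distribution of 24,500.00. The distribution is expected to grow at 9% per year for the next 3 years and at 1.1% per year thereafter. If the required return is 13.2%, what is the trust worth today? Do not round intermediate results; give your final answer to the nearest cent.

250935.78

D_1 = 26705.00000
D_2 = 29108.45000
D_3 = 31728.21050
Terminal value at year 3: TV = D_3×(1+g_2)/(r−g_2) = 32077.22082/0.121 = 265100.99848
P_0 = D_1/(1+r)^1 + D_2/(1+r)^2 + D_3/(1+r)^3 + TV/(1+r)^3
    = 23590.98940 + 22715.70534 + 21872.89648 + 182756.18468 = 250935.77590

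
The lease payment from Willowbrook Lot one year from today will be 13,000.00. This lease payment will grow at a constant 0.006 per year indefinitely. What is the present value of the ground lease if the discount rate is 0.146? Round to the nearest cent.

Growing perpetuity: P = D₁ / (r − g) = 13,000.0000 / (0.146 − 0.006) = 92,857.14

92857.14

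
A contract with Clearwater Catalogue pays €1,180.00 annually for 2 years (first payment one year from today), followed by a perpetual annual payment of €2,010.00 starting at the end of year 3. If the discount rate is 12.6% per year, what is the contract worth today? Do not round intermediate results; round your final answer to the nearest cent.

PV of 2-year annuity: €1,180.00 × [1 − (1+0.126)^−2] / 0.126 = 1978.64775
Perpetuity value at year 2: €2,010.00 / 0.126 = 15952.38095
PV of perpetuity: 15952.38095 / (1+0.126)^2 = 12581.97249
Total PV = 1978.64775 + 12581.97249 = 14560.62024

€14560.62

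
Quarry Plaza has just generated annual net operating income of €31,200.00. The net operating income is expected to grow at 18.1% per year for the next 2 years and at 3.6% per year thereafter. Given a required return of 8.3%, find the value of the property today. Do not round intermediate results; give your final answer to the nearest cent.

D_1 = 36847.20000
D_2 = 43516.54320
Terminal value at year 2: TV = D_2×(1+g_2)/(r−g_2) = 45083.13876/0.047 = 959215.71820
P_0 = D_1/(1+r)^1 + D_2/(1+r)^2 + TV/(1+r)^2
    = 34023.26870 + 37102.01323 + 817823.10022 = 888948.38215

€888948.38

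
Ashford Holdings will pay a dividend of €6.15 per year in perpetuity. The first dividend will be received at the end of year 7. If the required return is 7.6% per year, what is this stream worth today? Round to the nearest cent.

Value at end of year 6: C / r = €6.15 / 0.076 = €80.9211
Discount to today: PV = €80.9211 / (1 + 0.076)^6 = €80.9211 / 1.551935 = €52.14

€52.14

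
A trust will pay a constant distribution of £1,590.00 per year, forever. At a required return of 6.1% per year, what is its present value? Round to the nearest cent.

£26065.57

Level perpetuity: PV = C / r = £1,590.00 / 0.061 = £26,065.57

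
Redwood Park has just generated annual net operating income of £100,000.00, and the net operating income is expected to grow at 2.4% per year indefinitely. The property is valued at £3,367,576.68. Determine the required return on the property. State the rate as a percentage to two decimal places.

5.44%

D₁ = £100,000.00 × 1.024 = £102,400.0000
P = D₁/(r − g) ⇒ r = D₁/P + g = £102,400.0000/£3,367,576.68 + 0.024 = 0.030408 + 0.024 = 0.054408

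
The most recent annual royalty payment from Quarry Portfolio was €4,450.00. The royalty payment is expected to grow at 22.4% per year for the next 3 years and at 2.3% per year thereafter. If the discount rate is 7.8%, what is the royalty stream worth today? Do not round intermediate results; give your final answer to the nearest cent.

D_1 = 5446.80000
D_2 = 6666.88320
D_3 = 8160.26504
Terminal value at year 3: TV = D_3×(1+g_2)/(r−g_2) = 8347.95113/0.055 = 151780.92968
P_0 = D_1/(1+r)^1 + D_2/(1+r)^2 + D_3/(1+r)^3 + TV/(1+r)^3
    = 5052.69017 + 5737.00627 + 6514.00341 + 121160.46350 = 138464.16336

€138464.16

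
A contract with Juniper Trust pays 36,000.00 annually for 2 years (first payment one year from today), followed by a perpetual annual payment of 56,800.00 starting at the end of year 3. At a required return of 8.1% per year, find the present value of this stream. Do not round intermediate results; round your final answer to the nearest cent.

664193.45

PV of 2-year annuity: 36,000.00 × [1 − (1+0.081)^−2] / 0.081 = 64109.61858
Perpetuity value at year 2: 56,800.00 / 0.081 = 701234.56790
PV of perpetuity: 701234.56790 / (1+0.081)^2 = 600083.83636
Total PV = 64109.61858 + 600083.83636 = 664193.45494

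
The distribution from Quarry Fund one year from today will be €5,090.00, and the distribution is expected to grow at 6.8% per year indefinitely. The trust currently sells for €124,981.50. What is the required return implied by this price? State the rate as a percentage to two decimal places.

10.87%

P = D₁/(r − g) ⇒ r = D₁/P + g = €5,090.0000/€124,981.50 + 0.068 = 0.040726 + 0.068 = 0.108726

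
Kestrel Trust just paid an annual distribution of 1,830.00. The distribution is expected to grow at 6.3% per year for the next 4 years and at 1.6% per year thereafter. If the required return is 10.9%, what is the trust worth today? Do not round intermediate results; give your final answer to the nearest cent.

23467.74

D_1 = 1945.29000
D_2 = 2067.84327
D_3 = 2198.11740
D_4 = 2336.59879
Terminal value at year 4: TV = D_4×(1+g_2)/(r−g_2) = 2373.98437/0.093 = 25526.71368
P_0 = D_1/(1+r)^1 + D_2/(1+r)^2 + D_3/(1+r)^3 + D_4/(1+r)^4 + TV/(1+r)^4
    = 1754.09378 + 1681.33606 + 1611.59624 + 1544.74914 + 16875.96914 = 23467.74436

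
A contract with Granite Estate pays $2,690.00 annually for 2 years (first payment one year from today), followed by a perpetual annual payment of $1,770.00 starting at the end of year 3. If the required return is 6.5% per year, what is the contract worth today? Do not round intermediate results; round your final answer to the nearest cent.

PV of 2-year annuity: $2,690.00 × [1 − (1+0.065)^−2] / 0.065 = 4897.48507
Perpetuity value at year 2: $1,770.00 / 0.065 = 27230.76923
PV of perpetuity: 27230.76923 / (1+0.065)^2 = 24008.26047
Total PV = 4897.48507 + 24008.26047 = 28905.74554

$28905.75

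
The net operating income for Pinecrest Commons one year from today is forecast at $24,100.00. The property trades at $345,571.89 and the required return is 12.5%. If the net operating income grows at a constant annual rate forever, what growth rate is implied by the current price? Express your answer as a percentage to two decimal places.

5.53%

P = D₁/(r−g) ⇒ g = r − D₁/P = 0.125 − $24,100.00/$345,571.89 = 0.055261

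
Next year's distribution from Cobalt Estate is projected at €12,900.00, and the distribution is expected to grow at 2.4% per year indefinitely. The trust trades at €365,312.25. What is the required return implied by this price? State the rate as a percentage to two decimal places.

5.93%

P = D₁/(r − g) ⇒ r = D₁/P + g = €12,900.0000/€365,312.25 + 0.024 = 0.035312 + 0.024 = 0.059312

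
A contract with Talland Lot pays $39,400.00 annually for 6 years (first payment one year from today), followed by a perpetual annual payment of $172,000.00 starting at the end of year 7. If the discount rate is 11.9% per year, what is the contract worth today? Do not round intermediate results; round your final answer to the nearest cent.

$898658.01

PV of 6-year annuity: $39,400.00 × [1 − (1+0.119)^−6] / 0.119 = 162449.27312
Perpetuity value at year 6: $172,000.00 / 0.119 = 1445378.15126
PV of perpetuity: 1445378.15126 / (1+0.119)^6 = 736208.73562
Total PV = 162449.27312 + 736208.73562 = 898658.00874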